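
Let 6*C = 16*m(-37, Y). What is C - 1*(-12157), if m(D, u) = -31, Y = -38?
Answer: 36223/3 ≈ 12074.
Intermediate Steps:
C = -248/3 (C = (16*(-31))/6 = (⅙)*(-496) = -248/3 ≈ -82.667)
C - 1*(-12157) = -248/3 - 1*(-12157) = -248/3 + 12157 = 36223/3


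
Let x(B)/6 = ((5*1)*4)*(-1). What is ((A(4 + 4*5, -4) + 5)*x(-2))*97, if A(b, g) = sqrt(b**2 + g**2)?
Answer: -58200 - 46560*sqrt(37) ≈ -3.4141e+5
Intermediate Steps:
x(B) = -120 (x(B) = 6*(((5*1)*4)*(-1)) = 6*((5*4)*(-1)) = 6*(20*(-1)) = 6*(-20) = -120)
((A(4 + 4*5, -4) + 5)*x(-2))*97 = ((sqrt((4 + 4*5)**2 + (-4)**2) + 5)*(-120))*97 = ((sqrt((4 + 20)**2 + 16) + 5)*(-120))*97 = ((sqrt(24**2 + 16) + 5)*(-120))*97 = ((sqrt(576 + 16) + 5)*(-120))*97 = ((sqrt(592) + 5)*(-120))*97 = ((4*sqrt(37) + 5)*(-120))*97 = ((5 + 4*sqrt(37))*(-120))*97 = (-600 - 480*sqrt(37))*97 = -58200 - 46560*sqrt(37)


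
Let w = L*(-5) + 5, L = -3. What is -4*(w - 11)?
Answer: -36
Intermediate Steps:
w = 20 (w = -3*(-5) + 5 = 15 + 5 = 20)
-4*(w - 11) = -4*(20 - 11) = -4*9 = -36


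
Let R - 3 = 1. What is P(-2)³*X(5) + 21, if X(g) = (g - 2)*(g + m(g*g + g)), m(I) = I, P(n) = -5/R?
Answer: -11781/64 ≈ -184.08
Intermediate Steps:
R = 4 (R = 3 + 1 = 4)
P(n) = -5/4
X(g) = (-2 + g)*(g² + 2*g) (X(g) = (g - 2)*(g + (g*g + g)) = (-2 + g)*(g + (g² + g)) = (-2 + g)*(g + (g + g²)) = (-2 + g)*(g² + 2*g))
P(-2)³*X(5) + 21 = (-5/4)³*(5*(-4 + 5²)) + 21 = -625*(-4 + 25)/64 + 21 = -625*21/64 + 21 = -125/64*105 + 21 = -13125/64 + 21 = -11781/64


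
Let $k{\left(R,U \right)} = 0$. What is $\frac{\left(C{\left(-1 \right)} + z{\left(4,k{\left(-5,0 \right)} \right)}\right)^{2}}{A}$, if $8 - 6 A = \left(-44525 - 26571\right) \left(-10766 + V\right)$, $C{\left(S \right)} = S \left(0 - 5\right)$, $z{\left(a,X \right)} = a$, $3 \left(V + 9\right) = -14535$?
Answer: $- \frac{243}{555259756} \approx -4.3763 \cdot 10^{-7}$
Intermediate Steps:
$V = -4854$ ($V = -9 + \frac{1}{3} \left(-14535\right) = -9 - 4845 = -4854$)
$C{\left(S \right)} = - 5 S$ ($C{\left(S \right)} = S \left(-5\right) = - 5 S$)
$A = - \frac{555259756}{3}$ ($A = \frac{4}{3} - \frac{\left(-44525 - 26571\right) \left(-10766 - 4854\right)}{6} = \frac{4}{3} - \frac{\left(-71096\right) \left(-15620\right)}{6} = \frac{4}{3} - \frac{555259760}{3} = - \frac{555259756}{3} \approx -1.8509 \cdot 10^{8}$)
$\frac{\left(C{\left(-1 \right)} + z{\left(4,k{\left(-5,0 \right)} \right)}\right)^{2}}{A} = \frac{\left(\left(-5\right) \left(-1\right) + 4\right)^{2}}{- \frac{555259756}{3}} = \left(5 + 4\right)^{2} \left(- \frac{3}{555259756}\right) = 9^{2} \left(- \frac{3}{555259756}\right) = 81 \left(- \frac{3}{555259756}\right) = - \frac{243}{555259756}$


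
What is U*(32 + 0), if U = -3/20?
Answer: -24/5 ≈ -4.8000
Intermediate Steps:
U = -3/20 (U = -3*1/20 = -3/20 ≈ -0.15000)
U*(32 + 0) = -3*(32 + 0)/20 = -3/20*32 = -24/5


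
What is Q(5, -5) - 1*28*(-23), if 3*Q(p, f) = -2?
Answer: 1930/3 ≈ 643.33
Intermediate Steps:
Q(p, f) = -⅔ (Q(p, f) = (⅓)*(-2) = -⅔)
Q(5, -5) - 1*28*(-23) = -⅔ - 1*28*(-23) = -⅔ - 28*(-23) = -⅔ + 644 = 1930/3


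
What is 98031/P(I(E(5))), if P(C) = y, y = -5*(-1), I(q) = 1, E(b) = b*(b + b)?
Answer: 98031/5 ≈ 19606.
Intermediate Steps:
E(b) = 2*b**2 (E(b) = b*(2*b) = 2*b**2)
y = 5
P(C) = 5
98031/P(I(E(5))) = 98031/5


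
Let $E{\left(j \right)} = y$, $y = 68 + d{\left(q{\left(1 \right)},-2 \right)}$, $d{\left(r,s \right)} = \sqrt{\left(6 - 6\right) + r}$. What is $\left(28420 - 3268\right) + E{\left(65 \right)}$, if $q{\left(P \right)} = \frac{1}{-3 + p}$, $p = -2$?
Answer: $25220 + \frac{i \sqrt{5}}{5} \approx 25220.0 + 0.44721 i$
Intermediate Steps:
$q{\left(P \right)} = - \frac{1}{5}$ ($q{\left(P \right)} = \frac{1}{-3 - 2} = \frac{1}{-5} = - \frac{1}{5}$)
$d{\left(r,s \right)} = \sqrt{r}$ ($d{\left(r,s \right)} = \sqrt{\left(6 - 6\right) + r} = \sqrt{0 + r} = \sqrt{r}$)
$y = 68 + \frac{i \sqrt{5}}{5}$ ($y = 68 + \sqrt{- \frac{1}{5}} = 68 + \frac{i \sqrt{5}}{5} \approx 68.0 + 0.44721 i$)
$E{\left(j \right)} = 68 + \frac{i \sqrt{5}}{5}$
$\left(28420 - 3268\right) + E{\left(65 \right)} = \left(28420 - 3268\right) + \left(68 + \frac{i \sqrt{5}}{5}\right) = 25152 + \left(68 + \frac{i \sqrt{5}}{5}\right) = 25220 + \frac{i \sqrt{5}}{5}$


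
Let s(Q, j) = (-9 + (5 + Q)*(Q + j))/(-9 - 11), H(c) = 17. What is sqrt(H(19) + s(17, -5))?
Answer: sqrt(17)/2 ≈ 2.0616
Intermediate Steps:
s(Q, j) = 9/20 - (5 + Q)*(Q + j)/20 (s(Q, j) = (-9 + (5 + Q)*(Q + j))/(-20) = (-9 + (5 + Q)*(Q + j))*(-1/20) = 9/20 - (5 + Q)*(Q + j)/20)
sqrt(H(19) + s(17, -5)) = sqrt(17 + (9/20 - 1/4*17 - 1/4*(-5) - 1/20*17**2 - 1/20*17*(-5))) = sqrt(17 + (9/20 - 17/4 + 5/4 - 1/20*289 + 17/4)) = sqrt(17 + (9/20 - 17/4 + 5/4 - 289/20 + 17/4)) = sqrt(17 - 51/4) = sqrt(17/4) = sqrt(17)/2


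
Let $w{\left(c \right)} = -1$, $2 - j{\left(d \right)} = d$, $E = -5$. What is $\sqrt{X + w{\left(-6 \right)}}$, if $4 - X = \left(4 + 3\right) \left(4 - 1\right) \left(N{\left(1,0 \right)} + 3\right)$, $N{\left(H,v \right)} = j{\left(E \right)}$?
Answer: $3 i \sqrt{23} \approx 14.387 i$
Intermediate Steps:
$j{\left(d \right)} = 2 - d$
$N{\left(H,v \right)} = 7$ ($N{\left(H,v \right)} = 2 - -5 = 2 + 5 = 7$)
$X = -206$ ($X = 4 - \left(4 + 3\right) \left(4 - 1\right) \left(7 + 3\right) = 4 - 7 \cdot 3 \cdot 10 = 4 - 21 \cdot 10 = 4 - 210 = -206$)
$\sqrt{X + w{\left(-6 \right)}} = \sqrt{-206 - 1} = \sqrt{-207} = 3 i \sqrt{23}$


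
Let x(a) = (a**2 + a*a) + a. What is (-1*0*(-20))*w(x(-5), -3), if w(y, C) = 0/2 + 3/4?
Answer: 0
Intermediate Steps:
x(a) = a + 2*a**2 (x(a) = (a**2 + a**2) + a = 2*a**2 + a = a + 2*a**2)
w(y, C) = 3/4 (w(y, C) = 0*(1/2) + 3*(1/4) = 0 + 3/4 = 3/4)
(-1*0*(-20))*w(x(-5), -3) = (-1*0*(-20))*(3/4) = (0*(-20))*(3/4) = 0*(3/4) = 0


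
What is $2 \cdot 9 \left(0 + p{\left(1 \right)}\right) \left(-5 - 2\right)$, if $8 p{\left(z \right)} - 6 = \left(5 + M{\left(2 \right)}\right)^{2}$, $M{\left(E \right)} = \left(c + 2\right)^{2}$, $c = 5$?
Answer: $- \frac{92043}{2} \approx -46022.0$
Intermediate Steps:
$M{\left(E \right)} = 49$ ($M{\left(E \right)} = \left(5 + 2\right)^{2} = 7^{2} = 49$)
$p{\left(z \right)} = \frac{1461}{4}$ ($p{\left(z \right)} = \frac{3}{4} + \frac{\left(5 + 49\right)^{2}}{8} = \frac{3}{4} + \frac{54^{2}}{8} = \frac{3}{4} + \frac{1}{8} \cdot 2916 = \frac{3}{4} + \frac{729}{2} = \frac{1461}{4}$)
$2 \cdot 9 \left(0 + p{\left(1 \right)}\right) \left(-5 - 2\right) = 2 \cdot 9 \left(0 + \frac{1461}{4}\right) \left(-5 - 2\right) = 18 \cdot \frac{1461}{4} \left(-7\right) = 18 \left(- \frac{10227}{4}\right) = - \frac{92043}{2}$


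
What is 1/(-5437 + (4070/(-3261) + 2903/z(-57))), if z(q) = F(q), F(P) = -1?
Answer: -3261/27200810 ≈ -0.00011989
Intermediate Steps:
z(q) = -1
1/(-5437 + (4070/(-3261) + 2903/z(-57))) = 1/(-5437 + (4070/(-3261) + 2903/(-1))) = 1/(-5437 + (4070*(-1/3261) + 2903*(-1))) = 1/(-5437 + (-4070/3261 - 2903)) = 1/(-5437 - 9470753/3261) = 1/(-27200810/3261) = -3261/27200810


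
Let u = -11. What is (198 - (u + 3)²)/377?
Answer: 134/377 ≈ 0.35544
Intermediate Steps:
(198 - (u + 3)²)/377 = (198 - (-11 + 3)²)/377 = (198 - 1*(-8)²)*(1/377) = (198 - 1*64)*(1/377) = (198 - 64)*(1/377) = 134*(1/377) = 134/377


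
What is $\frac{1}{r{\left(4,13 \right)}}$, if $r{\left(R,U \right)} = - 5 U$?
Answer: $- \frac{1}{65} \approx -0.015385$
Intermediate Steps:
$\frac{1}{r{\left(4,13 \right)}} = \frac{1}{\left(-5\right) 13} = \frac{1}{-65} = - \frac{1}{65}$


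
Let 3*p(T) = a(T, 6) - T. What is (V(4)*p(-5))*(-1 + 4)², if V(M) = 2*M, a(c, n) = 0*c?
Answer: 120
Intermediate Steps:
a(c, n) = 0
p(T) = -T/3 (p(T) = (0 - T)/3 = (-T)/3 = -T/3)
(V(4)*p(-5))*(-1 + 4)² = ((2*4)*(-⅓*(-5)))*(-1 + 4)² = (8*(5/3))*3² = (40/3)*9 = 120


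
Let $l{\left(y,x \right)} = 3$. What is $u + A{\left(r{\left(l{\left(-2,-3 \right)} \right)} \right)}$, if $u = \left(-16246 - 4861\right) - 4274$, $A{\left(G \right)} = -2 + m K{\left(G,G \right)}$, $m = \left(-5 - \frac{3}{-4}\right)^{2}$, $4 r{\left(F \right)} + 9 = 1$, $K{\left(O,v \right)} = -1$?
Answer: $- \frac{406417}{16} \approx -25401.0$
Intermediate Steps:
$r{\left(F \right)} = -2$ ($r{\left(F \right)} = - \frac{9}{4} + \frac{1}{4} \cdot 1 = - \frac{9}{4} + \frac{1}{4} = -2$)
$m = \frac{289}{16}$ ($m = \left(-5 - - \frac{3}{4}\right)^{2} = \left(-5 + \frac{3}{4}\right)^{2} = \left(- \frac{17}{4}\right)^{2} = \frac{289}{16} \approx 18.063$)
$A{\left(G \right)} = - \frac{321}{16}$ ($A{\left(G \right)} = -2 + \frac{289}{16} \left(-1\right) = -2 - \frac{289}{16} = - \frac{321}{16}$)
$u = -25381$ ($u = -21107 - 4274 = -25381$)
$u + A{\left(r{\left(l{\left(-2,-3 \right)} \right)} \right)} = -25381 - \frac{321}{16} = - \frac{406417}{16}$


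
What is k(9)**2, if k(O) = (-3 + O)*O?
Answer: 2916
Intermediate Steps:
k(O) = O*(-3 + O)
k(9)**2 = (9*(-3 + 9))**2 = (9*6)**2 = 54**2 = 2916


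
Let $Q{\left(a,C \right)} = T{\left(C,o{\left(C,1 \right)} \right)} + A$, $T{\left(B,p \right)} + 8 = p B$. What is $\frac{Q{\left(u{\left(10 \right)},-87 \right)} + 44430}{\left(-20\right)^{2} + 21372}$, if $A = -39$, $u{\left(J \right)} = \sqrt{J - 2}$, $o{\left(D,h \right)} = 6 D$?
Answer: $\frac{89797}{21772} \approx 4.1244$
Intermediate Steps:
$T{\left(B,p \right)} = -8 + B p$ ($T{\left(B,p \right)} = -8 + p B = -8 + B p$)
$u{\left(J \right)} = \sqrt{-2 + J}$
$Q{\left(a,C \right)} = -47 + 6 C^{2}$ ($Q{\left(a,C \right)} = \left(-8 + C 6 C\right) - 39 = \left(-8 + 6 C^{2}\right) - 39 = -47 + 6 C^{2}$)
$\frac{Q{\left(u{\left(10 \right)},-87 \right)} + 44430}{\left(-20\right)^{2} + 21372} = \frac{\left(-47 + 6 \left(-87\right)^{2}\right) + 44430}{\left(-20\right)^{2} + 21372} = \frac{\left(-47 + 6 \cdot 7569\right) + 44430}{400 + 21372} = \frac{\left(-47 + 45414\right) + 44430}{21772} = \left(45367 + 44430\right) \frac{1}{21772} = 89797 \cdot \frac{1}{21772} = \frac{89797}{21772}$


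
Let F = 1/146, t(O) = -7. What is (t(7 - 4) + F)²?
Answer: 1042441/21316 ≈ 48.904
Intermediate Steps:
F = 1/146 ≈ 0.0068493
(t(7 - 4) + F)² = (-7 + 1/146)² = (-1021/146)² = 1042441/21316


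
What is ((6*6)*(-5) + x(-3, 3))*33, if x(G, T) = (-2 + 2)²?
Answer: -5940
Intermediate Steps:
x(G, T) = 0 (x(G, T) = 0² = 0)
((6*6)*(-5) + x(-3, 3))*33 = ((6*6)*(-5) + 0)*33 = (36*(-5) + 0)*33 = (-180 + 0)*33 = -180*33 = -5940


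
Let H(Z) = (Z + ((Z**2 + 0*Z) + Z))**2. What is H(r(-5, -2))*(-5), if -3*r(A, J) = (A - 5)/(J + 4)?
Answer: -15125/81 ≈ -186.73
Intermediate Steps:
r(A, J) = -(-5 + A)/(3*(4 + J)) (r(A, J) = -(A - 5)/(3*(J + 4)) = -(-5 + A)/(3*(4 + J)))
H(Z) = (Z**2 + 2*Z)**2 (H(Z) = (Z + ((Z**2 + 0) + Z))**2 = (Z + (Z**2 + Z))**2 = (Z + (Z + Z**2))**2 = (Z**2 + 2*Z)**2)
H(r(-5, -2))*(-5) = (((5 - 1*(-5))/(3*(4 - 2)))**2*(2 + (5 - 1*(-5))/(3*(4 - 2)))**2)*(-5) = (((1/3)*(5 + 5)/2)**2*(2 + (1/3)*(5 + 5)/2)**2)*(-5) = (((1/3)*(1/2)*10)**2*(2 + (1/3)*(1/2)*10)**2)*(-5) = ((5/3)**2*(2 + 5/3)**2)*(-5) = (25*(11/3)**2/9)*(-5) = ((25/9)*(121/9))*(-5) = (3025/81)*(-5) = -15125/81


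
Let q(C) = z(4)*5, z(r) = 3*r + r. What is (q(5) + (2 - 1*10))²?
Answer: 5184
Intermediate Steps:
z(r) = 4*r
q(C) = 80 (q(C) = (4*4)*5 = 16*5 = 80)
(q(5) + (2 - 1*10))² = (80 + (2 - 1*10))² = (80 + (2 - 10))² = (80 - 8)² = 72² = 5184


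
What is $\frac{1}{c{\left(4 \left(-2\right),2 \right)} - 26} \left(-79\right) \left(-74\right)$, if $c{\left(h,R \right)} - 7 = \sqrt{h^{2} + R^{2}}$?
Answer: $- \frac{111074}{293} - \frac{11692 \sqrt{17}}{293} \approx -543.62$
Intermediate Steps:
$c{\left(h,R \right)} = 7 + \sqrt{R^{2} + h^{2}}$ ($c{\left(h,R \right)} = 7 + \sqrt{h^{2} + R^{2}} = 7 + \sqrt{R^{2} + h^{2}}$)
$\frac{1}{c{\left(4 \left(-2\right),2 \right)} - 26} \left(-79\right) \left(-74\right) = \frac{1}{\left(7 + \sqrt{2^{2} + \left(4 \left(-2\right)\right)^{2}}\right) - 26} \left(-79\right) \left(-74\right) = \frac{1}{\left(7 + \sqrt{4 + \left(-8\right)^{2}}\right) - 26} \left(-79\right) \left(-74\right) = \frac{1}{\left(7 + \sqrt{4 + 64}\right) - 26} \left(-79\right) \left(-74\right) = \frac{1}{\left(7 + \sqrt{68}\right) - 26} \left(-79\right) \left(-74\right) = \frac{1}{\left(7 + 2 \sqrt{17}\right) - 26} \left(-79\right) \left(-74\right) = \frac{1}{-19 + 2 \sqrt{17}} \left(-79\right) \left(-74\right) = - \frac{79}{-19 + 2 \sqrt{17}} \left(-74\right) = \frac{5846}{-19 + 2 \sqrt{17}}$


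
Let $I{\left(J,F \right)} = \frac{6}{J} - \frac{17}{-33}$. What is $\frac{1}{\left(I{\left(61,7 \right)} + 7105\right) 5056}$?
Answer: $\frac{2013}{72319001600} \approx 2.7835 \cdot 10^{-8}$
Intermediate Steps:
$I{\left(J,F \right)} = \frac{17}{33} + \frac{6}{J}$ ($I{\left(J,F \right)} = \frac{6}{J} - - \frac{17}{33} = \frac{6}{J} + \frac{17}{33} = \frac{17}{33} + \frac{6}{J}$)
$\frac{1}{\left(I{\left(61,7 \right)} + 7105\right) 5056} = \frac{1}{\left(\left(\frac{17}{33} + \frac{6}{61}\right) + 7105\right) 5056} = \frac{1}{\left(\frac{17}{33} + 6 \cdot \frac{1}{61}\right) + 7105} \cdot \frac{1}{5056} = \frac{1}{\left(\frac{17}{33} + \frac{6}{61}\right) + 7105} \cdot \frac{1}{5056} = \frac{1}{\frac{1235}{2013} + 7105} \cdot \frac{1}{5056} = \frac{1}{\frac{14303600}{2013}} \cdot \frac{1}{5056} = \frac{2013}{14303600} \cdot \frac{1}{5056} = \frac{2013}{72319001600}$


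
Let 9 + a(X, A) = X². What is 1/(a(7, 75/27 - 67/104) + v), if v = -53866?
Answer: -1/53826 ≈ -1.8578e-5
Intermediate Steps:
a(X, A) = -9 + X²
1/(a(7, 75/27 - 67/104) + v) = 1/((-9 + 7²) - 53866) = 1/((-9 + 49) - 53866) = 1/(40 - 53866) = 1/(-53826) = -1/53826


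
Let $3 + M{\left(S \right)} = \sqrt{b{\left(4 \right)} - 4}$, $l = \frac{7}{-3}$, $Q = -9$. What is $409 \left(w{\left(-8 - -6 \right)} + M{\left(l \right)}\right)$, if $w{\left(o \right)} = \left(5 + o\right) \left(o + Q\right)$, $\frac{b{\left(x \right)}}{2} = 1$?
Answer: $-14724 + 409 i \sqrt{2} \approx -14724.0 + 578.41 i$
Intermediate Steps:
$b{\left(x \right)} = 2$ ($b{\left(x \right)} = 2 \cdot 1 = 2$)
$w{\left(o \right)} = \left(-9 + o\right) \left(5 + o\right)$ ($w{\left(o \right)} = \left(5 + o\right) \left(o - 9\right) = \left(5 + o\right) \left(-9 + o\right) = \left(-9 + o\right) \left(5 + o\right)$)
$l = - \frac{7}{3}$ ($l = 7 \left(- \frac{1}{3}\right) = - \frac{7}{3} \approx -2.3333$)
$M{\left(S \right)} = -3 + i \sqrt{2}$ ($M{\left(S \right)} = -3 + \sqrt{2 - 4} = -3 + \sqrt{-2} = -3 + i \sqrt{2}$)
$409 \left(w{\left(-8 - -6 \right)} + M{\left(l \right)}\right) = 409 \left(\left(-45 + \left(-8 - -6\right)^{2} - 4 \left(-8 - -6\right)\right) - \left(3 - i \sqrt{2}\right)\right) = 409 \left(\left(-45 + \left(-8 + 6\right)^{2} - 4 \left(-8 + 6\right)\right) - \left(3 - i \sqrt{2}\right)\right) = 409 \left(\left(-45 + \left(-2\right)^{2} - -8\right) - \left(3 - i \sqrt{2}\right)\right) = 409 \left(\left(-45 + 4 + 8\right) - \left(3 - i \sqrt{2}\right)\right) = 409 \left(-33 - \left(3 - i \sqrt{2}\right)\right) = 409 \left(-36 + i \sqrt{2}\right) = -14724 + 409 i \sqrt{2}$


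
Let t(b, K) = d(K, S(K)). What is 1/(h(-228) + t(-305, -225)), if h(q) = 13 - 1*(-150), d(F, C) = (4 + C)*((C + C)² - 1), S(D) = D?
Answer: -1/44752116 ≈ -2.2345e-8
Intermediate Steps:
d(F, C) = (-1 + 4*C²)*(4 + C) (d(F, C) = (4 + C)*((2*C)² - 1) = (4 + C)*(4*C² - 1) = (4 + C)*(-1 + 4*C²) = (-1 + 4*C²)*(4 + C))
t(b, K) = -4 - K + 4*K³ + 16*K²
h(q) = 163 (h(q) = 13 + 150 = 163)
1/(h(-228) + t(-305, -225)) = 1/(163 + (-4 - 1*(-225) + 4*(-225)³ + 16*(-225)²)) = 1/(163 + (-4 + 225 + 4*(-11390625) + 16*50625)) = 1/(163 + (-4 + 225 - 45562500 + 810000)) = 1/(163 - 44752279) = 1/(-44752116) = -1/44752116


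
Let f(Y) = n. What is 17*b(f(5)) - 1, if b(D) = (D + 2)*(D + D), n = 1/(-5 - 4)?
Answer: -659/81 ≈ -8.1358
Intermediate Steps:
n = -1/9 (n = 1/(-9) = -1/9 ≈ -0.11111)
f(Y) = -1/9
b(D) = 2*D*(2 + D) (b(D) = (2 + D)*(2*D) = 2*D*(2 + D))
17*b(f(5)) - 1 = 17*(2*(-1/9)*(2 - 1/9)) - 1 = 17*(2*(-1/9)*(17/9)) - 1 = 17*(-34/81) - 1 = -578/81 - 1 = -659/81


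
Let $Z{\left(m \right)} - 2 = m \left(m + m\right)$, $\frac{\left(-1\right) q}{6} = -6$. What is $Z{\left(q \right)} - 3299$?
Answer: $-705$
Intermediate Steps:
$q = 36$ ($q = \left(-6\right) \left(-6\right) = 36$)
$Z{\left(m \right)} = 2 + 2 m^{2}$ ($Z{\left(m \right)} = 2 + m \left(m + m\right) = 2 + m 2 m = 2 + 2 m^{2}$)
$Z{\left(q \right)} - 3299 = \left(2 + 2 \cdot 36^{2}\right) - 3299 = \left(2 + 2 \cdot 1296\right) - 3299 = \left(2 + 2592\right) - 3299 = 2594 - 3299 = -705$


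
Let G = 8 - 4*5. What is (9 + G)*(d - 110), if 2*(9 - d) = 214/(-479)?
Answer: 144816/479 ≈ 302.33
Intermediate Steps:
d = 4418/479 (d = 9 - 107/(-479) = 9 - 107*(-1)/479 = 9 - 1/2*(-214/479) = 9 + 107/479 = 4418/479 ≈ 9.2234)
G = -12 (G = 8 - 1*20 = 8 - 20 = -12)
(9 + G)*(d - 110) = (9 - 12)*(4418/479 - 110) = -3*(-48272/479) = 144816/479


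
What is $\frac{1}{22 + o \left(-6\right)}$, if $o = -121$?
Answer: $\frac{1}{748} \approx 0.0013369$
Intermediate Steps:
$\frac{1}{22 + o \left(-6\right)} = \frac{1}{22 - -726} = \frac{1}{22 + 726} = \frac{1}{748}$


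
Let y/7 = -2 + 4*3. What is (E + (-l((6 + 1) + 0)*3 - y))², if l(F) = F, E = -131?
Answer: 49284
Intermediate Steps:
y = 70 (y = 7*(-2 + 4*3) = 7*(-2 + 12) = 7*10 = 70)
(E + (-l((6 + 1) + 0)*3 - y))² = (-131 + (-((6 + 1) + 0)*3 - 1*70))² = (-131 + (-(7 + 0)*3 - 70))² = (-131 + (-1*7*3 - 70))² = (-131 + (-7*3 - 70))² = (-131 + (-21 - 70))² = (-131 - 91)² = (-222)² = 49284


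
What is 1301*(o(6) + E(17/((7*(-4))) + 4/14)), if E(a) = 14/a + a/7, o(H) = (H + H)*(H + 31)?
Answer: 918900203/1764 ≈ 5.2092e+5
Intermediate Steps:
o(H) = 2*H*(31 + H) (o(H) = (2*H)*(31 + H) = 2*H*(31 + H))
E(a) = 14/a + a/7 (E(a) = 14/a + a*(⅐) = 14/a + a/7)
1301*(o(6) + E(17/((7*(-4))) + 4/14)) = 1301*(2*6*(31 + 6) + (14/(17/((7*(-4))) + 4/14) + (17/((7*(-4))) + 4/14)/7)) = 1301*(2*6*37 + (14/(17/(-28) + 4*(1/14)) + (17/(-28) + 4*(1/14))/7)) = 1301*(444 + (14/(17*(-1/28) + 2/7) + (17*(-1/28) + 2/7)/7)) = 1301*(444 + (14/(-17/28 + 2/7) + (-17/28 + 2/7)/7)) = 1301*(444 + (14/(-9/28) + (⅐)*(-9/28))) = 1301*(444 + (14*(-28/9) - 9/196)) = 1301*(444 + (-392/9 - 9/196)) = 1301*(444 - 76913/1764) = 1301*(706303/1764) = 918900203/1764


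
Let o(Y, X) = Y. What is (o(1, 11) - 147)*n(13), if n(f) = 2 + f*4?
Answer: -7884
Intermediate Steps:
n(f) = 2 + 4*f
(o(1, 11) - 147)*n(13) = (1 - 147)*(2 + 4*13) = -146*(2 + 52) = -146*54 = -7884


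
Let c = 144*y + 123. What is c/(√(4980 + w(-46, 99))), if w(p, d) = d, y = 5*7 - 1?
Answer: 1673*√5079/1693 ≈ 70.425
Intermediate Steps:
y = 34 (y = 35 - 1 = 34)
c = 5019 (c = 144*34 + 123 = 4896 + 123 = 5019)
c/(√(4980 + w(-46, 99))) = 5019/(√(4980 + 99)) = 5019/(√5079) = 5019*(√5079/5079) = 1673*√5079/1693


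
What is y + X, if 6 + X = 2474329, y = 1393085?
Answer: 3867408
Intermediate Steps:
X = 2474323 (X = -6 + 2474329 = 2474323)
y + X = 1393085 + 2474323 = 3867408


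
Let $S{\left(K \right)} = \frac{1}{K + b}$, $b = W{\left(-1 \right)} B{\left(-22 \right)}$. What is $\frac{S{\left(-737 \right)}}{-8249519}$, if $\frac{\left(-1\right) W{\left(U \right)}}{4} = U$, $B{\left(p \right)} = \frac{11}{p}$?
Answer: $\frac{1}{6096394541} \approx 1.6403 \cdot 10^{-10}$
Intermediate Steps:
$W{\left(U \right)} = - 4 U$
$b = -2$ ($b = \left(-4\right) \left(-1\right) \frac{11}{-22} = 4 \cdot 11 \left(- \frac{1}{22}\right) = 4 \left(- \frac{1}{2}\right) = -2$)
$S{\left(K \right)} = \frac{1}{-2 + K}$ ($S{\left(K \right)} = \frac{1}{K - 2} = \frac{1}{-2 + K}$)
$\frac{S{\left(-737 \right)}}{-8249519} = \frac{1}{\left(-2 - 737\right) \left(-8249519\right)} = \frac{1}{-739} \left(- \frac{1}{8249519}\right) = \left(- \frac{1}{739}\right) \left(- \frac{1}{8249519}\right) = \frac{1}{6096394541}$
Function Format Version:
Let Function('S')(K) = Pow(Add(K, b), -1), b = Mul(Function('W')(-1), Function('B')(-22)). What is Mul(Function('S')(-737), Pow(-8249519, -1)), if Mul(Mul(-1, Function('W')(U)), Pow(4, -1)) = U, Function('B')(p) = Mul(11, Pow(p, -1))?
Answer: Rational(1, 6096394541) ≈ 1.6403e-10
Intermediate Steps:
Function('W')(U) = Mul(-4, U)
b = -2 (b = Mul(Mul(-4, -1), Mul(11, Pow(-22, -1))) = Mul(4, Mul(11, Rational(-1, 22))) = Mul(4, Rational(-1, 2)) = -2)
Function('S')(K) = Pow(Add(-2, K), -1) (Function('S')(K) = Pow(Add(K, -2), -1) = Pow(Add(-2, K), -1))
Mul(Function('S')(-737), Pow(-8249519, -1)) = Mul(Pow(Add(-2, -737), -1), Pow(-8249519, -1)) = Mul(Pow(-739, -1), Rational(-1, 8249519)) = Mul(Rational(-1, 739), Rational(-1, 8249519)) = Rational(1, 6096394541)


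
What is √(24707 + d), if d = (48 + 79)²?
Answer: 2*√10209 ≈ 202.08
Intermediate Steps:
d = 16129 (d = 127² = 16129)
√(24707 + d) = √(24707 + 16129) = √40836 = 2*√10209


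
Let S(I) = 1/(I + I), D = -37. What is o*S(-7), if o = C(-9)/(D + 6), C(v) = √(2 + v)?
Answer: I*√7/434 ≈ 0.0060962*I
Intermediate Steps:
S(I) = 1/(2*I)
o = -I*√7/31 (o = √(2 - 9)/(-37 + 6) = √(-7)/(-31) = (I*√7)*(-1/31) = -I*√7/31 ≈ -0.085347*I)
o*S(-7) = (-I*√7/31)*((½)/(-7)) = (-I*√7/31)*((½)*(-⅐)) = -I*√7/31*(-1/14) = I*√7/434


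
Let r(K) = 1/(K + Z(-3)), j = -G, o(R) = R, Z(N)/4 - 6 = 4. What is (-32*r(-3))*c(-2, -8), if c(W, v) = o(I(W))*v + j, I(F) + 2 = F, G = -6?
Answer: -1216/37 ≈ -32.865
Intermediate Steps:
I(F) = -2 + F
Z(N) = 40 (Z(N) = 24 + 4*4 = 24 + 16 = 40)
j = 6 (j = -1*(-6) = 6)
c(W, v) = 6 + v*(-2 + W) (c(W, v) = (-2 + W)*v + 6 = v*(-2 + W) + 6 = 6 + v*(-2 + W))
r(K) = 1/(40 + K) (r(K) = 1/(K + 40) = 1/(40 + K))
(-32*r(-3))*c(-2, -8) = (-32/(40 - 3))*(6 - 8*(-2 - 2)) = (-32/37)*(6 - 8*(-4)) = (-32*1/37)*(6 + 32) = -32/37*38 = -1216/37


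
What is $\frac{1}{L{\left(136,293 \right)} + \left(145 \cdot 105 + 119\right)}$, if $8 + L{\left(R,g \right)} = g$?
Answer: $\frac{1}{15629} \approx 6.3984 \cdot 10^{-5}$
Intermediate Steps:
$L{\left(R,g \right)} = -8 + g$
$\frac{1}{L{\left(136,293 \right)} + \left(145 \cdot 105 + 119\right)} = \frac{1}{\left(-8 + 293\right) + \left(145 \cdot 105 + 119\right)} = \frac{1}{285 + \left(15225 + 119\right)} = \frac{1}{285 + 15344} = \frac{1}{15629}$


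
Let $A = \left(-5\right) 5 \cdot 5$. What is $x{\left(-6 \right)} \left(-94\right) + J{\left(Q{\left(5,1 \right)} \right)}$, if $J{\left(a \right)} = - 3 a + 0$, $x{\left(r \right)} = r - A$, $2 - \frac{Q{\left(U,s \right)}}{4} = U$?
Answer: $-11150$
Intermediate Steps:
$Q{\left(U,s \right)} = 8 - 4 U$
$A = -125$ ($A = \left(-25\right) 5 = -125$)
$x{\left(r \right)} = 125 + r$ ($x{\left(r \right)} = r - -125 = r + 125 = 125 + r$)
$J{\left(a \right)} = - 3 a$
$x{\left(-6 \right)} \left(-94\right) + J{\left(Q{\left(5,1 \right)} \right)} = \left(125 - 6\right) \left(-94\right) - 3 \left(8 - 20\right) = 119 \left(-94\right) - 3 \left(8 - 20\right) = -11186 - -36 = -11186 + 36 = -11150$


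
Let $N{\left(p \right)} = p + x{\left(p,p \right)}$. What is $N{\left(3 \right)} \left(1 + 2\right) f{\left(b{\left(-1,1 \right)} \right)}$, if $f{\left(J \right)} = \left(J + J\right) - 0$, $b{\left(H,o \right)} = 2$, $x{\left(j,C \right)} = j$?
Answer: $72$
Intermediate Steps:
$N{\left(p \right)} = 2 p$ ($N{\left(p \right)} = p + p = 2 p$)
$f{\left(J \right)} = 2 J$ ($f{\left(J \right)} = 2 J + 0 = 2 J$)
$N{\left(3 \right)} \left(1 + 2\right) f{\left(b{\left(-1,1 \right)} \right)} = 2 \cdot 3 \left(1 + 2\right) 2 \cdot 2 = 6 \cdot 3 \cdot 4 = 18 \cdot 4 = 72$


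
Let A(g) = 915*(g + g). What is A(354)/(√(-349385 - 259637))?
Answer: -323910*I*√609022/304511 ≈ -830.11*I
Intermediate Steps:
A(g) = 1830*g (A(g) = 915*(2*g) = 1830*g)
A(354)/(√(-349385 - 259637)) = (1830*354)/(√(-349385 - 259637)) = 647820/(√(-609022)) = 647820/((I*√609022)) = 647820*(-I*√609022/609022) = -323910*I*√609022/304511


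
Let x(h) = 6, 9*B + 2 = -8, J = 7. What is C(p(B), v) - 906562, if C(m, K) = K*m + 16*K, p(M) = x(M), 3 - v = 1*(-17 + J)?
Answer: -906276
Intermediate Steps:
B = -10/9 (B = -2/9 + (⅑)*(-8) = -2/9 - 8/9 = -10/9 ≈ -1.1111)
v = 13 (v = 3 - (-17 + 7) = 3 - (-10) = 3 - 1*(-10) = 3 + 10 = 13)
p(M) = 6
C(m, K) = 16*K + K*m
C(p(B), v) - 906562 = 13*(16 + 6) - 906562 = 13*22 - 906562 = 286 - 906562 = -906276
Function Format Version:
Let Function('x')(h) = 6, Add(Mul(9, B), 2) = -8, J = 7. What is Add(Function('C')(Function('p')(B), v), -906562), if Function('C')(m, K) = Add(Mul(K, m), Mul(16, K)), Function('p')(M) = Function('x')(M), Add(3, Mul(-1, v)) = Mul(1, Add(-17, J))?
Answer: -906276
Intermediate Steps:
B = Rational(-10, 9) (B = Add(Rational(-2, 9), Mul(Rational(1, 9), -8)) = Add(Rational(-2, 9), Rational(-8, 9)) = Rational(-10, 9) ≈ -1.1111)
v = 13 (v = Add(3, Mul(-1, Mul(1, Add(-17, 7)))) = Add(3, Mul(-1, Mul(1, -10))) = Add(3, Mul(-1, -10)) = Add(3, 10) = 13)
Function('p')(M) = 6
Function('C')(m, K) = Add(Mul(16, K), Mul(K, m))
Add(Function('C')(Function('p')(B), v), -906562) = Add(Mul(13, Add(16, 6)), -906562) = Add(Mul(13, 22), -906562) = Add(286, -906562) = -906276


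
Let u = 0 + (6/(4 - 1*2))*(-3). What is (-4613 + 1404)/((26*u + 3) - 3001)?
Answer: 3209/3232 ≈ 0.99288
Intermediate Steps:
u = -9 (u = 0 + (6/(4 - 2))*(-3) = 0 + (6/2)*(-3) = 0 + (6*(½))*(-3) = 0 + 3*(-3) = 0 - 9 = -9)
(-4613 + 1404)/((26*u + 3) - 3001) = (-4613 + 1404)/((26*(-9) + 3) - 3001) = -3209/((-234 + 3) - 3001) = -3209/(-231 - 3001) = -3209/(-3232) = -3209*(-1/3232) = 3209/3232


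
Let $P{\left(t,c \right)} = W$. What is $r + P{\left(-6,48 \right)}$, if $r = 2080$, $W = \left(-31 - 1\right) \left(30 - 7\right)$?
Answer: $1344$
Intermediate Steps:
$W = -736$ ($W = \left(-31 - 1\right) 23 = \left(-32\right) 23 = -736$)
$P{\left(t,c \right)} = -736$
$r + P{\left(-6,48 \right)} = 2080 - 736 = 1344$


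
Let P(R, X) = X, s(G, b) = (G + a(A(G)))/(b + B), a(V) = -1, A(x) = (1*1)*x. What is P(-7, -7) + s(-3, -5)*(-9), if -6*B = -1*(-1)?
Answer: -433/31 ≈ -13.968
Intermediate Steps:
A(x) = x (A(x) = 1*x = x)
B = -⅙ (B = -(-1)*(-1)/6 = -⅙*1 = -⅙ ≈ -0.16667)
s(G, b) = (-1 + G)/(-⅙ + b) (s(G, b) = (G - 1)/(b - ⅙) = (-1 + G)/(-⅙ + b))
P(-7, -7) + s(-3, -5)*(-9) = -7 + (6*(-1 - 3)/(-1 + 6*(-5)))*(-9) = -7 + (6*(-4)/(-1 - 30))*(-9) = -7 + (6*(-4)/(-31))*(-9) = -7 + (6*(-1/31)*(-4))*(-9) = -7 + (24/31)*(-9) = -7 - 216/31 = -433/31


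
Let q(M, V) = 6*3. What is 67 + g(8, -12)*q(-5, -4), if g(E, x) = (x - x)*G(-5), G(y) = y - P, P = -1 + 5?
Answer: 67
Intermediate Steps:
P = 4
G(y) = -4 + y (G(y) = y - 1*4 = y - 4 = -4 + y)
q(M, V) = 18
g(E, x) = 0 (g(E, x) = (x - x)*(-4 - 5) = 0*(-9) = 0)
67 + g(8, -12)*q(-5, -4) = 67 + 0*18 = 67 + 0 = 67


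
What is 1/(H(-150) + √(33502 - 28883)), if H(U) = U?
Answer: -150/17881 - √4619/17881 ≈ -0.012190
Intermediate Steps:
1/(H(-150) + √(33502 - 28883)) = 1/(-150 + √(33502 - 28883)) = 1/(-150 + √4619)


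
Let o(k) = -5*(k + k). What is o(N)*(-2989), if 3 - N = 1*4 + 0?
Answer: -29890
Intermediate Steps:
N = -1 (N = 3 - (1*4 + 0) = 3 - (4 + 0) = 3 - 1*4 = 3 - 4 = -1)
o(k) = -10*k
o(N)*(-2989) = -10*(-1)*(-2989) = 10*(-2989) = -29890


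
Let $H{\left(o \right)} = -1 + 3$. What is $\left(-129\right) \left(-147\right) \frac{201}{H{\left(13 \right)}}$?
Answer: $\frac{3811563}{2} \approx 1.9058 \cdot 10^{6}$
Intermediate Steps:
$H{\left(o \right)} = 2$
$\left(-129\right) \left(-147\right) \frac{201}{H{\left(13 \right)}} = \left(-129\right) \left(-147\right) \frac{201}{2} = 18963 \cdot 201 \cdot \frac{1}{2} = 18963 \cdot \frac{201}{2} = \frac{3811563}{2}$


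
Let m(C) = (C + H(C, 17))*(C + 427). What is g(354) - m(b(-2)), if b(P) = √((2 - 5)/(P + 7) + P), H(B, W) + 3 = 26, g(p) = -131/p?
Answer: -17379223/1770 - 90*I*√65 ≈ -9818.8 - 725.6*I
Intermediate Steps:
H(B, W) = 23 (H(B, W) = -3 + 26 = 23)
b(P) = √(P - 3/(7 + P)) (b(P) = √(-3/(7 + P) + P) = √(P - 3/(7 + P)))
m(C) = (23 + C)*(427 + C) (m(C) = (C + 23)*(C + 427) = (23 + C)*(427 + C))
g(354) - m(b(-2)) = -131/354 - (9821 + (√((-3 - 2*(7 - 2))/(7 - 2)))² + 450*√((-3 - 2*(7 - 2))/(7 - 2))) = -131*1/354 - (9821 + (√((-3 - 2*5)/5))² + 450*√((-3 - 2*5)/5)) = -131/354 - (9821 + (√((-3 - 10)/5))² + 450*√((-3 - 10)/5)) = -131/354 - (9821 + (√((⅕)*(-13)))² + 450*√((⅕)*(-13))) = -131/354 - (9821 + (√(-13/5))² + 450*√(-13/5)) = -131/354 - (9821 + (I*√65/5)² + 450*(I*√65/5)) = -131/354 - (9821 - 13/5 + 90*I*√65) = -131/354 - (49092/5 + 90*I*√65) = -131/354 + (-49092/5 - 90*I*√65) = -17379223/1770 - 90*I*√65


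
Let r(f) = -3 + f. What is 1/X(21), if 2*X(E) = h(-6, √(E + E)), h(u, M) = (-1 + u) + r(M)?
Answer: -10/29 - √42/29 ≈ -0.56830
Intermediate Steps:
h(u, M) = -4 + M + u (h(u, M) = (-1 + u) + (-3 + M) = -4 + M + u)
X(E) = -5 + √2*√E/2 (X(E) = (-4 + √(E + E) - 6)/2 = (-4 + √(2*E) - 6)/2 = (-4 + √2*√E - 6)/2 = (-10 + √2*√E)/2 = -5 + √2*√E/2)
1/X(21) = 1/(-5 + √2*√21/2) = 1/(-5 + √42/2)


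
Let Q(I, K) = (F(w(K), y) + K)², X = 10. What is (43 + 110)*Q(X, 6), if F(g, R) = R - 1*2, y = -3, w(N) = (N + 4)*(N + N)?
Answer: 153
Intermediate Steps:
w(N) = 2*N*(4 + N) (w(N) = (4 + N)*(2*N) = 2*N*(4 + N))
F(g, R) = -2 + R (F(g, R) = R - 2 = -2 + R)
Q(I, K) = (-5 + K)² (Q(I, K) = ((-2 - 3) + K)² = (-5 + K)²)
(43 + 110)*Q(X, 6) = (43 + 110)*(-5 + 6)² = 153*1² = 153*1 = 153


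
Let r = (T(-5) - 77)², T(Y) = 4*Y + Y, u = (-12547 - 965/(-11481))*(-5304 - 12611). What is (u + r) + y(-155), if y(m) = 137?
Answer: 2580797230151/11481 ≈ 2.2479e+8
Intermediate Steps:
u = 2580676208930/11481 (u = (-12547 - 965*(-1/11481))*(-17915) = (-12547 + 965/11481)*(-17915) = -144051142/11481*(-17915) = 2580676208930/11481 ≈ 2.2478e+8)
T(Y) = 5*Y
r = 10404 (r = (5*(-5) - 77)² = (-25 - 77)² = (-102)² = 10404)
(u + r) + y(-155) = (2580676208930/11481 + 10404) + 137 = 2580795657254/11481 + 137 = 2580797230151/11481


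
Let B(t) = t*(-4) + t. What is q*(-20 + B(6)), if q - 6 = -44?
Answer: 1444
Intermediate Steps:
q = -38 (q = 6 - 44 = -38)
B(t) = -3*t (B(t) = -4*t + t = -3*t)
q*(-20 + B(6)) = -38*(-20 - 3*6) = -38*(-20 - 18) = -38*(-38) = 1444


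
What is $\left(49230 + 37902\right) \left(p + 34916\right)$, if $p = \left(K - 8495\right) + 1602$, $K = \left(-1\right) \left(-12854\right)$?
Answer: $3561694764$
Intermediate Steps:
$K = 12854$
$p = 5961$ ($p = \left(12854 - 8495\right) + 1602 = 4359 + 1602 = 5961$)
$\left(49230 + 37902\right) \left(p + 34916\right) = \left(49230 + 37902\right) \left(5961 + 34916\right) = 87132 \cdot 40877 = 3561694764$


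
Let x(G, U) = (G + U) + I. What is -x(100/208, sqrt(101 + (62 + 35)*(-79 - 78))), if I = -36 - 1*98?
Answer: 6943/52 - 2*I*sqrt(3782) ≈ 133.52 - 123.0*I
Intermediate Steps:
I = -134 (I = -36 - 98 = -134)
x(G, U) = -134 + G + U (x(G, U) = (G + U) - 134 = -134 + G + U)
-x(100/208, sqrt(101 + (62 + 35)*(-79 - 78))) = -(-134 + 100/208 + sqrt(101 + (62 + 35)*(-79 - 78))) = -(-134 + 100*(1/208) + sqrt(101 + 97*(-157))) = -(-134 + 25/52 + sqrt(101 - 15229)) = -(-134 + 25/52 + sqrt(-15128)) = -(-134 + 25/52 + 2*I*sqrt(3782)) = -(-6943/52 + 2*I*sqrt(3782)) = 6943/52 - 2*I*sqrt(3782)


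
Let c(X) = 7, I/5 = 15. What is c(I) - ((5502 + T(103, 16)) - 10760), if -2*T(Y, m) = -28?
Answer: 5251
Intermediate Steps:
I = 75 (I = 5*15 = 75)
T(Y, m) = 14 (T(Y, m) = -1/2*(-28) = 14)
c(I) - ((5502 + T(103, 16)) - 10760) = 7 - ((5502 + 14) - 10760) = 7 - (5516 - 10760) = 7 - 1*(-5244) = 7 + 5244 = 5251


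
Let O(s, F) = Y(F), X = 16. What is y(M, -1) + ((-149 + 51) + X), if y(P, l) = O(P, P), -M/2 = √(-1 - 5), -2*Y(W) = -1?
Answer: -163/2 ≈ -81.500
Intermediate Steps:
Y(W) = ½ (Y(W) = -½*(-1) = ½)
M = -2*I*√6 (M = -2*√(-1 - 5) = -2*I*√6 ≈ -4.899*I)
O(s, F) = ½
y(P, l) = ½
y(M, -1) + ((-149 + 51) + X) = ½ + ((-149 + 51) + 16) = ½ + (-98 + 16) = ½ - 82 = -163/2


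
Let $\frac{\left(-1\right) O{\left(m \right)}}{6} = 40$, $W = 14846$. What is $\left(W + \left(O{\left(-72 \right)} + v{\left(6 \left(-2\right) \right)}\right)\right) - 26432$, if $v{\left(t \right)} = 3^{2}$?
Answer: $-11817$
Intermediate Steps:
$O{\left(m \right)} = -240$ ($O{\left(m \right)} = \left(-6\right) 40 = -240$)
$v{\left(t \right)} = 9$
$\left(W + \left(O{\left(-72 \right)} + v{\left(6 \left(-2\right) \right)}\right)\right) - 26432 = \left(14846 + \left(-240 + 9\right)\right) - 26432 = \left(14846 - 231\right) - 26432 = 14615 - 26432 = -11817$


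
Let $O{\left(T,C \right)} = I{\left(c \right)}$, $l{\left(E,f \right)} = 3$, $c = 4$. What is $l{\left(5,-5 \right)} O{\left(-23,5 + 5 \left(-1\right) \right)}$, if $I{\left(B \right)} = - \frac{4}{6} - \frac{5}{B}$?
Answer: $- \frac{23}{4} \approx -5.75$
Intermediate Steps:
$I{\left(B \right)} = - \frac{2}{3} - \frac{5}{B}$ ($I{\left(B \right)} = \left(-4\right) \frac{1}{6} - \frac{5}{B} = - \frac{2}{3} - \frac{5}{B}$)
$O{\left(T,C \right)} = - \frac{23}{12}$ ($O{\left(T,C \right)} = - \frac{2}{3} - \frac{5}{4} = - \frac{23}{12}$)
$l{\left(5,-5 \right)} O{\left(-23,5 + 5 \left(-1\right) \right)} = 3 \left(- \frac{23}{12}\right) = - \frac{23}{4}$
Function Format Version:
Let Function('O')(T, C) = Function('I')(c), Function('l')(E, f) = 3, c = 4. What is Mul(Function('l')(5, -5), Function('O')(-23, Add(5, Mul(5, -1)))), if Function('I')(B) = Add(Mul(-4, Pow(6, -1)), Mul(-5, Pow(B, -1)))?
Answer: Rational(-23, 4) ≈ -5.7500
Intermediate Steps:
Function('I')(B) = Add(Rational(-2, 3), Mul(-5, Pow(B, -1))) (Function('I')(B) = Add(Mul(-4, Rational(1, 6)), Mul(-5, Pow(B, -1))) = Add(Rational(-2, 3), Mul(-5, Pow(B, -1))))
Function('O')(T, C) = Rational(-23, 12) (Function('O')(T, C) = Add(Rational(-2, 3), Mul(-5, Pow(4, -1))) = Add(Rational(-2, 3), Mul(-5, Rational(1, 4))) = Add(Rational(-2, 3), Rational(-5, 4)) = Rational(-23, 12))
Mul(Function('l')(5, -5), Function('O')(-23, Add(5, Mul(5, -1)))) = Mul(3, Rational(-23, 12)) = Rational(-23, 4)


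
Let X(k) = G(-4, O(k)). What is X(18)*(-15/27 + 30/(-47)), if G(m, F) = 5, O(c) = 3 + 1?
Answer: -2525/423 ≈ -5.9693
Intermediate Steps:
O(c) = 4
X(k) = 5
X(18)*(-15/27 + 30/(-47)) = 5*(-15/27 + 30/(-47)) = 5*(-15*1/27 + 30*(-1/47)) = 5*(-5/9 - 30/47) = 5*(-505/423) = -2525/423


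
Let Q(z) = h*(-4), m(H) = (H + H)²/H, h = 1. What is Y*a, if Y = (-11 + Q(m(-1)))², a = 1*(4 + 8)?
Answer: 2700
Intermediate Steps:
m(H) = 4*H (m(H) = (2*H)²/H = (4*H²)/H = 4*H)
a = 12 (a = 1*12 = 12)
Q(z) = -4 (Q(z) = 1*(-4) = -4)
Y = 225 (Y = (-11 - 4)² = (-15)² = 225)
Y*a = 225*12 = 2700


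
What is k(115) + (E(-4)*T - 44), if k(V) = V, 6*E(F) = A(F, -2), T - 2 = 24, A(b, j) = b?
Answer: 161/3 ≈ 53.667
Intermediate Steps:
T = 26 (T = 2 + 24 = 26)
E(F) = F/6
k(115) + (E(-4)*T - 44) = 115 + (((1/6)*(-4))*26 - 44) = 115 + (-2/3*26 - 44) = 115 + (-52/3 - 44) = 115 - 184/3 = 161/3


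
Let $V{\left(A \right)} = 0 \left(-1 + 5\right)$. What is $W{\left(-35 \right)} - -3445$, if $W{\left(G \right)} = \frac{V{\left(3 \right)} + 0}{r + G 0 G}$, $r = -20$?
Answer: $3445$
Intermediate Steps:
$V{\left(A \right)} = 0$ ($V{\left(A \right)} = 0 \cdot 4 = 0$)
$W{\left(G \right)} = 0$ ($W{\left(G \right)} = \frac{0 + 0}{-20 + G 0 G} = \frac{0}{-20 + 0 G} = \frac{0}{-20 + 0} = \frac{0}{-20} = 0 \left(- \frac{1}{20}\right) = 0$)
$W{\left(-35 \right)} - -3445 = 0 - -3445 = 0 + 3445 = 3445$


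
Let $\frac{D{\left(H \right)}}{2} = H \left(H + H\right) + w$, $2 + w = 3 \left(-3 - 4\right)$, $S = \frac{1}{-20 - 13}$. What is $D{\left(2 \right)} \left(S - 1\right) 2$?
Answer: $\frac{680}{11} \approx 61.818$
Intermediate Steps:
$S = - \frac{1}{33}$ ($S = \frac{1}{-33} = - \frac{1}{33} \approx -0.030303$)
$w = -23$ ($w = -2 + 3 \left(-3 - 4\right) = -2 + 3 \left(-7\right) = -2 - 21 = -23$)
$D{\left(H \right)} = -46 + 4 H^{2}$ ($D{\left(H \right)} = 2 \left(H \left(H + H\right) - 23\right) = 2 \left(H 2 H - 23\right) = 2 \left(2 H^{2} - 23\right) = 2 \left(-23 + 2 H^{2}\right) = -46 + 4 H^{2}$)
$D{\left(2 \right)} \left(S - 1\right) 2 = \left(-46 + 4 \cdot 2^{2}\right) \left(- \frac{1}{33} - 1\right) 2 = \left(-46 + 4 \cdot 4\right) \left(- \frac{34}{33}\right) 2 = \left(-46 + 16\right) \left(- \frac{34}{33}\right) 2 = \left(-30\right) \left(- \frac{34}{33}\right) 2 = \frac{340}{11} \cdot 2 = \frac{680}{11}$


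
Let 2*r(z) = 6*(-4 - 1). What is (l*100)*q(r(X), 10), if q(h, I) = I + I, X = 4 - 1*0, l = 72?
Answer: 144000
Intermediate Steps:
X = 4 (X = 4 + 0 = 4)
r(z) = -15 (r(z) = (6*(-4 - 1))/2 = (6*(-5))/2 = (1/2)*(-30) = -15)
q(h, I) = 2*I
(l*100)*q(r(X), 10) = (72*100)*(2*10) = 7200*20 = 144000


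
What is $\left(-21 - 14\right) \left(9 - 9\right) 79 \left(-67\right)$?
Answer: $0$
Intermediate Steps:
$\left(-21 - 14\right) \left(9 - 9\right) 79 \left(-67\right) = \left(-35\right) 0 \cdot 79 \left(-67\right) = 0 \cdot 79 \left(-67\right) = 0 \left(-67\right) = 0$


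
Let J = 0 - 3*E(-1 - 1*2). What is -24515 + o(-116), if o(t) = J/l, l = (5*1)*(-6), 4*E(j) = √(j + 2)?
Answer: -24515 + I/40 ≈ -24515.0 + 0.025*I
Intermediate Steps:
E(j) = √(2 + j)/4 (E(j) = √(j + 2)/4 = √(2 + j)/4)
J = -3*I/4 (J = 0 - 3*√(2 + (-1 - 1*2))/4 = 0 - 3*√(2 + (-1 - 2))/4 = 0 - 3*√(2 - 3)/4 = 0 - 3*√(-1)/4 = 0 - 3*I/4 = -3*I/4 ≈ -0.75*I)
l = -30 (l = 5*(-6) = -30)
o(t) = I/40 (o(t) = -3*I/4/(-30) = -3*I/4*(-1/30) = I/40)
-24515 + o(-116) = -24515 + I/40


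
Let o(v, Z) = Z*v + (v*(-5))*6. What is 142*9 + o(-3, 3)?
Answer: 1359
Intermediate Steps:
o(v, Z) = -30*v + Z*v (o(v, Z) = Z*v - 5*v*6 = Z*v - 30*v = -30*v + Z*v)
142*9 + o(-3, 3) = 142*9 - 3*(-30 + 3) = 1278 - 3*(-27) = 1278 + 81 = 1359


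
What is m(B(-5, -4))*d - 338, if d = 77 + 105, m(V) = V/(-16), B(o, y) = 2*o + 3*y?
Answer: -351/4 ≈ -87.750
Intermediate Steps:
m(V) = -V/16 (m(V) = V*(-1/16) = -V/16)
d = 182
m(B(-5, -4))*d - 338 = -(2*(-5) + 3*(-4))/16*182 - 338 = -(-10 - 12)/16*182 - 338 = -1/16*(-22)*182 - 338 = (11/8)*182 - 338 = 1001/4 - 338 = -351/4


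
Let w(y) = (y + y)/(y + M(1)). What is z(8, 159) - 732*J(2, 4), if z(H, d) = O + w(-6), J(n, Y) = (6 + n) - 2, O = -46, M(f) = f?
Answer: -22178/5 ≈ -4435.6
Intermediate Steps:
J(n, Y) = 4 + n
w(y) = 2*y/(1 + y) (w(y) = (y + y)/(y + 1) = (2*y)/(1 + y) = 2*y/(1 + y))
z(H, d) = -218/5 (z(H, d) = -46 + 2*(-6)/(1 - 6) = -46 + 2*(-6)/(-5) = -46 + 2*(-6)*(-1/5) = -46 + 12/5 = -218/5)
z(8, 159) - 732*J(2, 4) = -218/5 - 732*(4 + 2) = -218/5 - 732*6 = -218/5 - 4392 = -22178/5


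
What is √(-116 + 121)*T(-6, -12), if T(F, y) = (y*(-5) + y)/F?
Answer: -8*√5 ≈ -17.889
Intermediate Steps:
T(F, y) = -4*y/F (T(F, y) = (-5*y + y)/F = (-4*y)/F = -4*y/F)
√(-116 + 121)*T(-6, -12) = √(-116 + 121)*(-4*(-12)/(-6)) = √5*(-4*(-12)*(-⅙)) = √5*(-8) = -8*√5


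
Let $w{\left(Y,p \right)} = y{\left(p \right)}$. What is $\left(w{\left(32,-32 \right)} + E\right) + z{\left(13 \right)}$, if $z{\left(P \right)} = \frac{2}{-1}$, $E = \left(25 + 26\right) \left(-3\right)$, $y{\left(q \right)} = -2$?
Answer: $-157$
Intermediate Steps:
$E = -153$ ($E = 51 \left(-3\right) = -153$)
$w{\left(Y,p \right)} = -2$
$z{\left(P \right)} = -2$ ($z{\left(P \right)} = 2 \left(-1\right) = -2$)
$\left(w{\left(32,-32 \right)} + E\right) + z{\left(13 \right)} = \left(-2 - 153\right) - 2 = -155 - 2 = -157$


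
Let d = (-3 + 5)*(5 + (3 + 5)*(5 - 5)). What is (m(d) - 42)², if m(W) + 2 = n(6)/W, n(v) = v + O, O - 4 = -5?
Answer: 7569/4 ≈ 1892.3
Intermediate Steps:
O = -1 (O = 4 - 5 = -1)
n(v) = -1 + v (n(v) = v - 1 = -1 + v)
d = 10 (d = 2*(5 + 8*0) = 2*(5 + 0) = 2*5 = 10)
m(W) = -2 + 5/W (m(W) = -2 + (-1 + 6)/W = -2 + 5/W)
(m(d) - 42)² = ((-2 + 5/10) - 42)² = ((-2 + 5*(⅒)) - 42)² = ((-2 + ½) - 42)² = (-3/2 - 42)² = (-87/2)² = 7569/4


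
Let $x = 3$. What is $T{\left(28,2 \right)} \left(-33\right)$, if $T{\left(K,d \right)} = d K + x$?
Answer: $-1947$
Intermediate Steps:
$T{\left(K,d \right)} = 3 + K d$ ($T{\left(K,d \right)} = d K + 3 = K d + 3 = 3 + K d$)
$T{\left(28,2 \right)} \left(-33\right) = \left(3 + 28 \cdot 2\right) \left(-33\right) = \left(3 + 56\right) \left(-33\right) = 59 \left(-33\right) = -1947$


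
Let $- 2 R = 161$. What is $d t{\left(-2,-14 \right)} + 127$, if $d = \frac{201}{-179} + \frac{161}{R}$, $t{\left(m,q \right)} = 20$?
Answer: $\frac{11553}{179} \approx 64.542$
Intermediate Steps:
$R = - \frac{161}{2}$ ($R = \left(- \frac{1}{2}\right) 161 = - \frac{161}{2} \approx -80.5$)
$d = - \frac{559}{179}$ ($d = \frac{201}{-179} + \frac{161}{- \frac{161}{2}} = 201 \left(- \frac{1}{179}\right) + 161 \left(- \frac{2}{161}\right) = - \frac{201}{179} - 2 = - \frac{559}{179} \approx -3.1229$)
$d t{\left(-2,-14 \right)} + 127 = \left(- \frac{559}{179}\right) 20 + 127 = - \frac{11180}{179} + 127 = \frac{11553}{179}$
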